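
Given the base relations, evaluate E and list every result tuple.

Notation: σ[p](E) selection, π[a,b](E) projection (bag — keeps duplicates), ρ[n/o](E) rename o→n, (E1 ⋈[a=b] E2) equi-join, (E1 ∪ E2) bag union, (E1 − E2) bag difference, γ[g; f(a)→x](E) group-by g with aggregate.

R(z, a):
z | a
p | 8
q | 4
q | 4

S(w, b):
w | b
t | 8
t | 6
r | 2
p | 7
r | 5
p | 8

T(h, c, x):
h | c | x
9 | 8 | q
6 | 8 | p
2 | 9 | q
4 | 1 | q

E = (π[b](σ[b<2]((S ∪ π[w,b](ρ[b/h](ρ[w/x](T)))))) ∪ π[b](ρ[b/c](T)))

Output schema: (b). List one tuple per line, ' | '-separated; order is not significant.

Row counts bottom-up:
  S → 6
  T → 4
  ρ[w/x](T) → 4
  ρ[b/h](ρ[w/x](T)) → 4
  π[w,b](ρ[b/h](ρ[w/x](T))) → 4
  (S ∪ π[w,b](ρ[b/h](ρ[w/x](T)))) → 10
  σ[b<2]((S ∪ π[w,b](ρ[b/h](ρ[w/x](T))))) → 0
  π[b](σ[b<2]((S ∪ π[w,b](ρ[b/h](ρ[w/x](T)))))) → 0
  T → 4
  ρ[b/c](T) → 4
  π[b](ρ[b/c](T)) → 4
  (π[b](σ[b<2]((S ∪ π[w,b](ρ[b/h](ρ[w/x](T)))))) ∪ π[b](ρ[b/c](T))) → 4

== RESULT ==
b
1
8
8
9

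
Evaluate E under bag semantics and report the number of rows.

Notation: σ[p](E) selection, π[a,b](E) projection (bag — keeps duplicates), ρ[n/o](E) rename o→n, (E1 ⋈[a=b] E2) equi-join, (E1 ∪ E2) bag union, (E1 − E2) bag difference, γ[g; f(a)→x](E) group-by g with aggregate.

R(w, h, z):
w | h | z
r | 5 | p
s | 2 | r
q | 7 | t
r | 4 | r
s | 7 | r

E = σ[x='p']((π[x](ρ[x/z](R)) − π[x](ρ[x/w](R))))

Subexpression sizes:
  R → 5
  ρ[x/z](R) → 5
  π[x](ρ[x/z](R)) → 5
  R → 5
  ρ[x/w](R) → 5
  π[x](ρ[x/w](R)) → 5
  (π[x](ρ[x/z](R)) − π[x](ρ[x/w](R))) → 3
  σ[x='p']((π[x](ρ[x/z](R)) − π[x](ρ[x/w](R)))) → 1

|E| = 1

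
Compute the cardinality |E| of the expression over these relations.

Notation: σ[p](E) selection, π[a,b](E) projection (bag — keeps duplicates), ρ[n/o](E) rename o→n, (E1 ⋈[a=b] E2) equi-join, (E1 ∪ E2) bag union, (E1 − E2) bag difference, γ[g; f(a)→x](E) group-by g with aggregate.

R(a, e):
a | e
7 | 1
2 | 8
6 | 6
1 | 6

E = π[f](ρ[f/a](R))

Row counts bottom-up:
  R → 4
  ρ[f/a](R) → 4
  π[f](ρ[f/a](R)) → 4

|E| = 4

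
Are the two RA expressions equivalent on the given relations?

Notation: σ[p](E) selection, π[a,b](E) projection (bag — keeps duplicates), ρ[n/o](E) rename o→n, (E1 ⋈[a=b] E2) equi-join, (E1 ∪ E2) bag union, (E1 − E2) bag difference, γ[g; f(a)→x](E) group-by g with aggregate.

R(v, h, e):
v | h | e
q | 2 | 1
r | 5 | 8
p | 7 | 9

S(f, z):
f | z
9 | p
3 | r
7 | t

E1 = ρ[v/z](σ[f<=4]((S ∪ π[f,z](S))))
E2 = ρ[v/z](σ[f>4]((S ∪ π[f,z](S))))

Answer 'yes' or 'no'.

E1 per-node cardinality:
  S → 3
  S → 3
  π[f,z](S) → 3
  (S ∪ π[f,z](S)) → 6
  σ[f<=4]((S ∪ π[f,z](S))) → 2
  ρ[v/z](σ[f<=4]((S ∪ π[f,z](S)))) → 2
E2 per-node cardinality:
  S → 3
  S → 3
  π[f,z](S) → 3
  (S ∪ π[f,z](S)) → 6
  σ[f>4]((S ∪ π[f,z](S))) → 4
  ρ[v/z](σ[f>4]((S ∪ π[f,z](S)))) → 4

E1 result:
f | v
3 | r
3 | r
E2 result:
f | v
7 | t
7 | t
9 | p
9 | p
Witness: (7, 't') appears 0× in E1 but 2× in E2.

no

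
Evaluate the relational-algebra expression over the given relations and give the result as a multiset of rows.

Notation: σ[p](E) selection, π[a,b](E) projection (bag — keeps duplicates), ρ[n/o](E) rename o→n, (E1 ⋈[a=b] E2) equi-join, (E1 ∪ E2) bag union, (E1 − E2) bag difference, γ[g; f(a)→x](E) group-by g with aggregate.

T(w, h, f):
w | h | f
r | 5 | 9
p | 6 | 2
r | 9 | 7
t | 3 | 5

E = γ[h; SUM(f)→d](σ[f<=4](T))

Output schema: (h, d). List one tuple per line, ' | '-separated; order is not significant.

Row counts bottom-up:
  T → 4
  σ[f<=4](T) → 1
  γ[h; SUM(f)→d](σ[f<=4](T)) → 1

== RESULT ==
h | d
6 | 2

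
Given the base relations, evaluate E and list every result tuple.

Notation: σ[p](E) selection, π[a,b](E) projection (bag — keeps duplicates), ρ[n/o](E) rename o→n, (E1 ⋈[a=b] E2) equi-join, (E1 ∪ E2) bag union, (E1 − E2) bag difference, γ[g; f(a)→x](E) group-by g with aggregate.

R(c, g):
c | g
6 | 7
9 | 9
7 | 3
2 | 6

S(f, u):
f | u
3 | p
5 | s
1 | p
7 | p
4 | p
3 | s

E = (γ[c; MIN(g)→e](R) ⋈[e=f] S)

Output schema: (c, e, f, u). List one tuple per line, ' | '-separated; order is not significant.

Row counts bottom-up:
  R → 4
  γ[c; MIN(g)→e](R) → 4
  S → 6
  (γ[c; MIN(g)→e](R) ⋈[e=f] S) → 3

== RESULT ==
c | e | f | u
6 | 7 | 7 | p
7 | 3 | 3 | p
7 | 3 | 3 | s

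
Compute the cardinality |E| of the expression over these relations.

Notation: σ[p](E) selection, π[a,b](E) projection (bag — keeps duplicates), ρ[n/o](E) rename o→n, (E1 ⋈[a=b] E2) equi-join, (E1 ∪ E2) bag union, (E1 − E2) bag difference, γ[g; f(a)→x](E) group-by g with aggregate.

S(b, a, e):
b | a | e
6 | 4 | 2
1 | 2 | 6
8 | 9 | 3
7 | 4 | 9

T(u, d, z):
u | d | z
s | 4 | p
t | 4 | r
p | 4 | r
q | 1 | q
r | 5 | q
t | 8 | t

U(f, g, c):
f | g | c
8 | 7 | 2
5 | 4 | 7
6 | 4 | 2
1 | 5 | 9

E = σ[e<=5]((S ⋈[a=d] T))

Subexpression sizes:
  S → 4
  T → 6
  (S ⋈[a=d] T) → 6
  σ[e<=5]((S ⋈[a=d] T)) → 3

|E| = 3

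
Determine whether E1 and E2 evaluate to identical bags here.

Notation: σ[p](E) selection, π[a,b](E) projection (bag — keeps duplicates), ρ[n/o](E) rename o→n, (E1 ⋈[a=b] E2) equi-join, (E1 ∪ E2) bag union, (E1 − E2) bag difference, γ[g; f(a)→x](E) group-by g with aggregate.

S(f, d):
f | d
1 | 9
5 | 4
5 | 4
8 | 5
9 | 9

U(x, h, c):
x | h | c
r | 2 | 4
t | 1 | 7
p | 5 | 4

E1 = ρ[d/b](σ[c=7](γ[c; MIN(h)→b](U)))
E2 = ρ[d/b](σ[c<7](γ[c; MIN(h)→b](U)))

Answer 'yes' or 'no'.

E1 stepwise |·|:
  U → 3
  γ[c; MIN(h)→b](U) → 2
  σ[c=7](γ[c; MIN(h)→b](U)) → 1
  ρ[d/b](σ[c=7](γ[c; MIN(h)→b](U))) → 1
E2 stepwise |·|:
  U → 3
  γ[c; MIN(h)→b](U) → 2
  σ[c<7](γ[c; MIN(h)→b](U)) → 1
  ρ[d/b](σ[c<7](γ[c; MIN(h)→b](U))) → 1

E1 result:
c | d
7 | 1
E2 result:
c | d
4 | 2
Witness: (7, 1) appears 1× in E1 but 0× in E2.

no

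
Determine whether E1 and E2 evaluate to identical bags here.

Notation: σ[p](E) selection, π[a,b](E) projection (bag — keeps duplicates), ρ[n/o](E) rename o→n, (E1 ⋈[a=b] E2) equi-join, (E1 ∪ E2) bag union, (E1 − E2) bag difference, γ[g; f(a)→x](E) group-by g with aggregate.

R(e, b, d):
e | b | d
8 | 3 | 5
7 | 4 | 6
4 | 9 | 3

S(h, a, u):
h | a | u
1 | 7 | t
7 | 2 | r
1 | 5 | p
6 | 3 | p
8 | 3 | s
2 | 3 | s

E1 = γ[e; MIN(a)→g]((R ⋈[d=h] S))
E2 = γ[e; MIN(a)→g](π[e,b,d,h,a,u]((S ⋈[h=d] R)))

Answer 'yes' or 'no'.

E1 row counts bottom-up:
  R → 3
  S → 6
  (R ⋈[d=h] S) → 1
  γ[e; MIN(a)→g]((R ⋈[d=h] S)) → 1
E2 row counts bottom-up:
  S → 6
  R → 3
  (S ⋈[h=d] R) → 1
  π[e,b,d,h,a,u]((S ⋈[h=d] R)) → 1
  γ[e; MIN(a)→g](π[e,b,d,h,a,u]((S ⋈[h=d] R))) → 1

E1 and E2 produce the same multiset:
e | g
7 | 3

yes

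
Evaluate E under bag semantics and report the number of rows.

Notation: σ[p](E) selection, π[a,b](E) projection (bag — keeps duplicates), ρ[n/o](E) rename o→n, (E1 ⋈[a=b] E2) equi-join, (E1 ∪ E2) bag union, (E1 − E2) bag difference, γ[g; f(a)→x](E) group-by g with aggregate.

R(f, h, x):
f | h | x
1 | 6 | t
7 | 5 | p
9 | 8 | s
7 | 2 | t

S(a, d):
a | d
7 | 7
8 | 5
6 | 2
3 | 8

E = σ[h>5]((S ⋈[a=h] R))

Per-node cardinality:
  S → 4
  R → 4
  (S ⋈[a=h] R) → 2
  σ[h>5]((S ⋈[a=h] R)) → 2

|E| = 2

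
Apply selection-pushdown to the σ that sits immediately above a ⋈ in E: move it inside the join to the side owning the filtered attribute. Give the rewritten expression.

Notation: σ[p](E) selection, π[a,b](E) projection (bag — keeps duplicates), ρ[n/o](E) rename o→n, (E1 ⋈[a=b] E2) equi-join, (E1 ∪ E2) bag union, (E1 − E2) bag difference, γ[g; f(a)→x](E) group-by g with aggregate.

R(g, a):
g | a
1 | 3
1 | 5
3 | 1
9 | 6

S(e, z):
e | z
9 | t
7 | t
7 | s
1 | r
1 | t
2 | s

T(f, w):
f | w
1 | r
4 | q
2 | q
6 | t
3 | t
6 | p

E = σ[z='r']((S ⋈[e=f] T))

σ filters on z, owned by the left side.
E' = (σ[z='r'](S) ⋈[e=f] T)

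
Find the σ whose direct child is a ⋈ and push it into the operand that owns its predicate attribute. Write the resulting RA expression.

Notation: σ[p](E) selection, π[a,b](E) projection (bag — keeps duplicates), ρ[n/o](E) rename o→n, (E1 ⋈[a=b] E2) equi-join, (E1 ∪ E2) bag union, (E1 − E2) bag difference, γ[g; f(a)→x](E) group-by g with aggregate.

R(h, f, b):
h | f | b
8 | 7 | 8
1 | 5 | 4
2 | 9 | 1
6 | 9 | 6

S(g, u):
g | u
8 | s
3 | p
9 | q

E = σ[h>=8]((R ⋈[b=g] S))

σ filters on h, owned by the left side.
E' = (σ[h>=8](R) ⋈[b=g] S)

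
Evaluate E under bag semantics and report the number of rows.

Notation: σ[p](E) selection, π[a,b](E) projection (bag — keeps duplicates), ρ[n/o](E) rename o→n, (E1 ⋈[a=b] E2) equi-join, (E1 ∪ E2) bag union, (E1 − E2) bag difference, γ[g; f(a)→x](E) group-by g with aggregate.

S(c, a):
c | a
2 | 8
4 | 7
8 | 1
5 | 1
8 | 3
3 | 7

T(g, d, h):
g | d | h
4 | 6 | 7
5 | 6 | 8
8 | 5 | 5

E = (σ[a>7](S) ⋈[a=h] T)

Per-node cardinality:
  S → 6
  σ[a>7](S) → 1
  T → 3
  (σ[a>7](S) ⋈[a=h] T) → 1

|E| = 1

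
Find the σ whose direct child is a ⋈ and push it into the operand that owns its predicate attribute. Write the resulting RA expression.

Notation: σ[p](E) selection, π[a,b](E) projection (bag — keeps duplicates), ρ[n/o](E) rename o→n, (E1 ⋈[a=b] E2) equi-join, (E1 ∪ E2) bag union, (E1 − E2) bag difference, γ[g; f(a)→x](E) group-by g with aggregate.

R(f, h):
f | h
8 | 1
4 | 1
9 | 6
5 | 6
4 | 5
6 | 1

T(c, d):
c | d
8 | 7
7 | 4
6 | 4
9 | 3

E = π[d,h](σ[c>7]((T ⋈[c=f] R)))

σ filters on c, owned by the left side.
E' = π[d,h]((σ[c>7](T) ⋈[c=f] R))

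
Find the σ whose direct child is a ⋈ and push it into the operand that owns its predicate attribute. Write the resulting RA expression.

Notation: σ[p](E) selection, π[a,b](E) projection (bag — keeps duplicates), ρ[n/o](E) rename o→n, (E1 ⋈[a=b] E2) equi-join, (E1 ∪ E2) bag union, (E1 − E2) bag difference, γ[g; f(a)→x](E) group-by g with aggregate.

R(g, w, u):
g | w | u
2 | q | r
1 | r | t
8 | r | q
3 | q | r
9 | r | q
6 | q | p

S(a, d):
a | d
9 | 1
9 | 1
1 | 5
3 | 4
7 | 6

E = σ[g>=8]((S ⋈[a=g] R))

σ filters on g, owned by the right side.
E' = (S ⋈[a=g] σ[g>=8](R))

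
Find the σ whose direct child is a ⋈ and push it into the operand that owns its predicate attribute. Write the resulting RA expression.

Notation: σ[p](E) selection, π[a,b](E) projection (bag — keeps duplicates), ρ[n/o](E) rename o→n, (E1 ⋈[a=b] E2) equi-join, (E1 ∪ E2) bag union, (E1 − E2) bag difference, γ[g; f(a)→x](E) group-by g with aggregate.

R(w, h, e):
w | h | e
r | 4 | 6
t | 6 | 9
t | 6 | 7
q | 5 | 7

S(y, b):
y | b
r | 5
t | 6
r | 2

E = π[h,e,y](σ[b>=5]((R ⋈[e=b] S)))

σ filters on b, owned by the right side.
E' = π[h,e,y]((R ⋈[e=b] σ[b>=5](S)))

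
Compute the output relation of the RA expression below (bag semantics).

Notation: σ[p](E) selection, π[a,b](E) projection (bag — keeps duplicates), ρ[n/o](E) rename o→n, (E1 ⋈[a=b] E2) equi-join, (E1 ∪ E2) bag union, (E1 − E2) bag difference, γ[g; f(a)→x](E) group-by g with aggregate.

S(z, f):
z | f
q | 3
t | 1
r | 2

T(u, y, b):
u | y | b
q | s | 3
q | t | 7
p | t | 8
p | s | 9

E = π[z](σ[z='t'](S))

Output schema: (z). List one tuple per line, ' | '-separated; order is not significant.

Per-node cardinality:
  S → 3
  σ[z='t'](S) → 1
  π[z](σ[z='t'](S)) → 1

== RESULT ==
z
t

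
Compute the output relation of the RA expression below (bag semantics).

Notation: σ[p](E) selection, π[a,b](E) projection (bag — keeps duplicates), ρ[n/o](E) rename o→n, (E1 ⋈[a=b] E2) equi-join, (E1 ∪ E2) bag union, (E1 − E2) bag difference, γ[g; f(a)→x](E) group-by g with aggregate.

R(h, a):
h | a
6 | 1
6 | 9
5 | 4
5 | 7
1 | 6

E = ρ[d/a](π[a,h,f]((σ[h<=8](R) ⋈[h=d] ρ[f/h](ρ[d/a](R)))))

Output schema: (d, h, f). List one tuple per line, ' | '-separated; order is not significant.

Subexpression sizes:
  R → 5
  σ[h<=8](R) → 5
  R → 5
  ρ[d/a](R) → 5
  ρ[f/h](ρ[d/a](R)) → 5
  (σ[h<=8](R) ⋈[h=d] ρ[f/h](ρ[d/a](R))) → 3
  π[a,h,f]((σ[h<=8](R) ⋈[h=d] ρ[f/h](ρ[d/a](R)))) → 3
  ρ[d/a](π[a,h,f]((σ[h<=8](R) ⋈[h=d] ρ[f/h](ρ[d/a](R))))) → 3

== RESULT ==
d | h | f
1 | 6 | 1
6 | 1 | 6
9 | 6 | 1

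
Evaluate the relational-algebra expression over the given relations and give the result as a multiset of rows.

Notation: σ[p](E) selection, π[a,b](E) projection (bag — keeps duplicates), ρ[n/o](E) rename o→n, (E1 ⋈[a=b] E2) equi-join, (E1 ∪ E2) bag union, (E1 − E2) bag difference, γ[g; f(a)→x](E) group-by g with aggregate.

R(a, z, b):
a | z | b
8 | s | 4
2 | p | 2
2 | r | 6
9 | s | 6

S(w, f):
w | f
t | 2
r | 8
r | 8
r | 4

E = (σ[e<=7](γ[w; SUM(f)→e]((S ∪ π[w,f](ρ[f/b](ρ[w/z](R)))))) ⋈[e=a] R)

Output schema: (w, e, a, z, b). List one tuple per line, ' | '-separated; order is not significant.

Stepwise |·|:
  S → 4
  R → 4
  ρ[w/z](R) → 4
  ρ[f/b](ρ[w/z](R)) → 4
  π[w,f](ρ[f/b](ρ[w/z](R))) → 4
  (S ∪ π[w,f](ρ[f/b](ρ[w/z](R)))) → 8
  γ[w; SUM(f)→e]((S ∪ π[w,f](ρ[f/b](ρ[w/z](R))))) → 4
  σ[e<=7](γ[w; SUM(f)→e]((S ∪ π[w,f](ρ[f/b](ρ[w/z](R)))))) → 2
  R → 4
  (σ[e<=7](γ[w; SUM(f)→e]((S ∪ π[w,f](ρ[f/b](ρ[w/z](R)))))) ⋈[e=a] R) → 4

== RESULT ==
w | e | a | z | b
p | 2 | 2 | p | 2
p | 2 | 2 | r | 6
t | 2 | 2 | p | 2
t | 2 | 2 | r | 6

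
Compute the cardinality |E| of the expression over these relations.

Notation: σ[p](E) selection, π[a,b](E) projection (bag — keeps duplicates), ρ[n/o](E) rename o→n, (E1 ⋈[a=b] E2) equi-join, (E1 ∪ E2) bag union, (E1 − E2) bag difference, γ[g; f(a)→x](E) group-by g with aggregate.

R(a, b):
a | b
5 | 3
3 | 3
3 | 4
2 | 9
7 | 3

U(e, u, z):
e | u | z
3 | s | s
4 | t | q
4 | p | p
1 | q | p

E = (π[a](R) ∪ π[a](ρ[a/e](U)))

Stepwise |·|:
  R → 5
  π[a](R) → 5
  U → 4
  ρ[a/e](U) → 4
  π[a](ρ[a/e](U)) → 4
  (π[a](R) ∪ π[a](ρ[a/e](U))) → 9

|E| = 9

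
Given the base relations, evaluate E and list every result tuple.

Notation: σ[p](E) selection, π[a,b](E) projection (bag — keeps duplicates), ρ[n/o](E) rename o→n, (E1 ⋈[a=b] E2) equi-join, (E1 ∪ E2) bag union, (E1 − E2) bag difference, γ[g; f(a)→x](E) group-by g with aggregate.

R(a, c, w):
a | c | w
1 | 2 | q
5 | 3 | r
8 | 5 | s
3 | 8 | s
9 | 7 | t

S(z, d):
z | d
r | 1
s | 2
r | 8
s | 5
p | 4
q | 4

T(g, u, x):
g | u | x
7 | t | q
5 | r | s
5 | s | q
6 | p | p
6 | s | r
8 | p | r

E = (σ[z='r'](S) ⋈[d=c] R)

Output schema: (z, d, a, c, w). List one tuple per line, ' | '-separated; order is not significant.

Per-node cardinality:
  S → 6
  σ[z='r'](S) → 2
  R → 5
  (σ[z='r'](S) ⋈[d=c] R) → 1

== RESULT ==
z | d | a | c | w
r | 8 | 3 | 8 | s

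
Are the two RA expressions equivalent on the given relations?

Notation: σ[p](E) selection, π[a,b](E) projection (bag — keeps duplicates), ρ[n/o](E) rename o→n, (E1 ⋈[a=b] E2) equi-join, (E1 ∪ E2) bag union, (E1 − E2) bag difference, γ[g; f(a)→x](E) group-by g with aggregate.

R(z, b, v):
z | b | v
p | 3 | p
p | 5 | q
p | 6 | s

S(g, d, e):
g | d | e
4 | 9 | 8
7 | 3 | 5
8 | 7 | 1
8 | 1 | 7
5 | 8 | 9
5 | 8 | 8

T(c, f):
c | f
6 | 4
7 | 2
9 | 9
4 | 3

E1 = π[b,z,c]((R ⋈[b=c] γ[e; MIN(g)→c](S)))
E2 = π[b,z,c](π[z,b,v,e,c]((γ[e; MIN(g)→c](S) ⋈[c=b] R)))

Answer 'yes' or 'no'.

E1 stepwise |·|:
  R → 3
  S → 6
  γ[e; MIN(g)→c](S) → 5
  (R ⋈[b=c] γ[e; MIN(g)→c](S)) → 1
  π[b,z,c]((R ⋈[b=c] γ[e; MIN(g)→c](S))) → 1
E2 stepwise |·|:
  S → 6
  γ[e; MIN(g)→c](S) → 5
  R → 3
  (γ[e; MIN(g)→c](S) ⋈[c=b] R) → 1
  π[z,b,v,e,c]((γ[e; MIN(g)→c](S) ⋈[c=b] R)) → 1
  π[b,z,c](π[z,b,v,e,c]((γ[e; MIN(g)→c](S) ⋈[c=b] R))) → 1

E1 and E2 produce the same multiset:
b | z | c
5 | p | 5

yes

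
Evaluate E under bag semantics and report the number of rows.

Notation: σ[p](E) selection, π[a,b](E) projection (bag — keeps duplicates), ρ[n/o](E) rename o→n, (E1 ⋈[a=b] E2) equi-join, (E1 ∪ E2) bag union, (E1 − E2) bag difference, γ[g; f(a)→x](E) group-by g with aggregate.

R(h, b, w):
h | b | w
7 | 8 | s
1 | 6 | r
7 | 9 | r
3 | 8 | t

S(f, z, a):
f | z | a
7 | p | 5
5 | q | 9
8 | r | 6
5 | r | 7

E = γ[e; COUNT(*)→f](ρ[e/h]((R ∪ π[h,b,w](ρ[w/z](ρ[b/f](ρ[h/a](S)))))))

Row counts bottom-up:
  R → 4
  S → 4
  ρ[h/a](S) → 4
  ρ[b/f](ρ[h/a](S)) → 4
  ρ[w/z](ρ[b/f](ρ[h/a](S))) → 4
  π[h,b,w](ρ[w/z](ρ[b/f](ρ[h/a](S)))) → 4
  (R ∪ π[h,b,w](ρ[w/z](ρ[b/f](ρ[h/a](S))))) → 8
  ρ[e/h]((R ∪ π[h,b,w](ρ[w/z](ρ[b/f](ρ[h/a](S)))))) → 8
  γ[e; COUNT(*)→f](ρ[e/h]((R ∪ π[h,b,w](ρ[w/z](ρ[b/f](ρ[h/a](S))))))) → 6

|E| = 6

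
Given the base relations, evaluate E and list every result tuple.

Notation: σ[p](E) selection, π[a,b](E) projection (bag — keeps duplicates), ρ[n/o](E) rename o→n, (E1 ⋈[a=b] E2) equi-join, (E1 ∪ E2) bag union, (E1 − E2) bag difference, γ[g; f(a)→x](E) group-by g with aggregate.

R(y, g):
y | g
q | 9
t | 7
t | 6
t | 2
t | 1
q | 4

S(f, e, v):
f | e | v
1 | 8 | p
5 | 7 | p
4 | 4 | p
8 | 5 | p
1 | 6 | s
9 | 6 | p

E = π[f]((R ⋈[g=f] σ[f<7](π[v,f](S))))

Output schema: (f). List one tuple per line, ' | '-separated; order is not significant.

Row counts bottom-up:
  R → 6
  S → 6
  π[v,f](S) → 6
  σ[f<7](π[v,f](S)) → 4
  (R ⋈[g=f] σ[f<7](π[v,f](S))) → 3
  π[f]((R ⋈[g=f] σ[f<7](π[v,f](S)))) → 3

== RESULT ==
f
1
1
4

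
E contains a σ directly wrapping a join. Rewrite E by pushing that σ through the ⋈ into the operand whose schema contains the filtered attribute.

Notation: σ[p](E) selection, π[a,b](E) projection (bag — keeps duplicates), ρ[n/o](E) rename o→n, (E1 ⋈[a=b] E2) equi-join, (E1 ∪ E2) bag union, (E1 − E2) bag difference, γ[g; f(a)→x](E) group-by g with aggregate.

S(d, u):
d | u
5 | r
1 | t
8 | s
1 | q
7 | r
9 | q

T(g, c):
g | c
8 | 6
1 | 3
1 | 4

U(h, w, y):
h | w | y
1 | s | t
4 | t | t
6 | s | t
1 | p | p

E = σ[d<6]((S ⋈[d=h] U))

σ filters on d, owned by the left side.
E' = (σ[d<6](S) ⋈[d=h] U)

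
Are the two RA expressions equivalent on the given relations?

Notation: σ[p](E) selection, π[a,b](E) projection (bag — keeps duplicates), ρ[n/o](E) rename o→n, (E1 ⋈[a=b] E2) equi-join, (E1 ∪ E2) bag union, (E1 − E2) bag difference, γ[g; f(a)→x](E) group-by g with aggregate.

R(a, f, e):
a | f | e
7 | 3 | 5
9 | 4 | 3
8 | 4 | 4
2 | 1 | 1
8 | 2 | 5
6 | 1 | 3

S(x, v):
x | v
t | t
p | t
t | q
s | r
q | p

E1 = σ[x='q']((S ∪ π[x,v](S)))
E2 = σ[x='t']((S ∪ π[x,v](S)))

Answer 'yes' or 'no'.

E1 per-node cardinality:
  S → 5
  S → 5
  π[x,v](S) → 5
  (S ∪ π[x,v](S)) → 10
  σ[x='q']((S ∪ π[x,v](S))) → 2
E2 per-node cardinality:
  S → 5
  S → 5
  π[x,v](S) → 5
  (S ∪ π[x,v](S)) → 10
  σ[x='t']((S ∪ π[x,v](S))) → 4

E1 result:
x | v
q | p
q | p
E2 result:
x | v
t | q
t | q
t | t
t | t
Witness: ('t', 't') appears 0× in E1 but 2× in E2.

no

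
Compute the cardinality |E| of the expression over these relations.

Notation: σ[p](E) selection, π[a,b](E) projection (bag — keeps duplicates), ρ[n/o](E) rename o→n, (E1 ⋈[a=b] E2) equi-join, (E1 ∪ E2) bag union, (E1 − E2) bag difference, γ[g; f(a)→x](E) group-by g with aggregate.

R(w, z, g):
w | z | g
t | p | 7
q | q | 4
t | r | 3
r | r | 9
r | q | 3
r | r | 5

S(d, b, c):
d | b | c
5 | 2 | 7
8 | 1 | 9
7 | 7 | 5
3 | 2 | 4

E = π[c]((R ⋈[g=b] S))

Stepwise |·|:
  R → 6
  S → 4
  (R ⋈[g=b] S) → 1
  π[c]((R ⋈[g=b] S)) → 1

|E| = 1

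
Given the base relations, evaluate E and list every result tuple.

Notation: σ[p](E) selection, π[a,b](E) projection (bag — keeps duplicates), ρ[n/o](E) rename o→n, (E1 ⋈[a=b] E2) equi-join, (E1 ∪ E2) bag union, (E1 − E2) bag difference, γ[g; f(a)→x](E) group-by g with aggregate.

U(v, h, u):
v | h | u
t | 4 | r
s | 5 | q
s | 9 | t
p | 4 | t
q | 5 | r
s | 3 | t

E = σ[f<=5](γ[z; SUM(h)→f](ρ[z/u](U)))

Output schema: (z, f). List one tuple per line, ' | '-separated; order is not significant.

Per-node cardinality:
  U → 6
  ρ[z/u](U) → 6
  γ[z; SUM(h)→f](ρ[z/u](U)) → 3
  σ[f<=5](γ[z; SUM(h)→f](ρ[z/u](U))) → 1

== RESULT ==
z | f
q | 5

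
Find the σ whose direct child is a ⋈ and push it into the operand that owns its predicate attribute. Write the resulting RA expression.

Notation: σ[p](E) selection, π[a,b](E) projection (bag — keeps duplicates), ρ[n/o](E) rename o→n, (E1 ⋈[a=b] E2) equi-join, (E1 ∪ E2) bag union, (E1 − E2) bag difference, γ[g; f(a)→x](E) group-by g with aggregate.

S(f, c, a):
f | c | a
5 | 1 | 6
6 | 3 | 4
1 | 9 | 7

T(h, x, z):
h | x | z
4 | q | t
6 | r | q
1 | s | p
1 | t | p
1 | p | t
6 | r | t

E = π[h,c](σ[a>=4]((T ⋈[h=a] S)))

σ filters on a, owned by the right side.
E' = π[h,c]((T ⋈[h=a] σ[a>=4](S)))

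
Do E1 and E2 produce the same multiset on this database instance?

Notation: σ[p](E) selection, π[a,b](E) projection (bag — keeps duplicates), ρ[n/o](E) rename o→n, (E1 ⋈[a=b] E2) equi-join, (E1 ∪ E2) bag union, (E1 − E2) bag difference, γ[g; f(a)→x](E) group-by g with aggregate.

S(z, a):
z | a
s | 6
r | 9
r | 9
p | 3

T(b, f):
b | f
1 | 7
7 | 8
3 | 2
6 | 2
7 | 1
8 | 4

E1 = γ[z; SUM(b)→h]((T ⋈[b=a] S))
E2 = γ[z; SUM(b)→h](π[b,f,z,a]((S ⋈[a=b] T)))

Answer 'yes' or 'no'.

E1 per-node cardinality:
  T → 6
  S → 4
  (T ⋈[b=a] S) → 2
  γ[z; SUM(b)→h]((T ⋈[b=a] S)) → 2
E2 per-node cardinality:
  S → 4
  T → 6
  (S ⋈[a=b] T) → 2
  π[b,f,z,a]((S ⋈[a=b] T)) → 2
  γ[z; SUM(b)→h](π[b,f,z,a]((S ⋈[a=b] T))) → 2

E1 and E2 produce the same multiset:
z | h
p | 3
s | 6

yes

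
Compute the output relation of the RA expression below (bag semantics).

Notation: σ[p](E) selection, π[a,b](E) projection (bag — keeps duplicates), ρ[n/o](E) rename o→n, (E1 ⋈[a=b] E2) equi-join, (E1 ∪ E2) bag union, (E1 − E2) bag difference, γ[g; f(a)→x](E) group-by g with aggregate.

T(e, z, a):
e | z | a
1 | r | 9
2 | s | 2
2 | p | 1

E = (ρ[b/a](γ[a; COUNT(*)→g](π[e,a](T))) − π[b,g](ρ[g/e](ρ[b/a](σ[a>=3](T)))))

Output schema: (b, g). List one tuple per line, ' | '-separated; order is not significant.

Row counts bottom-up:
  T → 3
  π[e,a](T) → 3
  γ[a; COUNT(*)→g](π[e,a](T)) → 3
  ρ[b/a](γ[a; COUNT(*)→g](π[e,a](T))) → 3
  T → 3
  σ[a>=3](T) → 1
  ρ[b/a](σ[a>=3](T)) → 1
  ρ[g/e](ρ[b/a](σ[a>=3](T))) → 1
  π[b,g](ρ[g/e](ρ[b/a](σ[a>=3](T)))) → 1
  (ρ[b/a](γ[a; COUNT(*)→g](π[e,a](T))) − π[b,g](ρ[g/e](ρ[b/a](σ[a>=3](T))))) → 2

== RESULT ==
b | g
1 | 1
2 | 1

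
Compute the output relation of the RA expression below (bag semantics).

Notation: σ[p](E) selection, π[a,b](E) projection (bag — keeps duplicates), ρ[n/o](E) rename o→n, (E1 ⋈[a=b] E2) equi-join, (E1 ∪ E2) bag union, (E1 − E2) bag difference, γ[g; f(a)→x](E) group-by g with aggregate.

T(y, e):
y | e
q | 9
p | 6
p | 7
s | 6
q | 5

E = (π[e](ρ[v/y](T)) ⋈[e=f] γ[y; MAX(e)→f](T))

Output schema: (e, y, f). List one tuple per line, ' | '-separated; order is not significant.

Subexpression sizes:
  T → 5
  ρ[v/y](T) → 5
  π[e](ρ[v/y](T)) → 5
  T → 5
  γ[y; MAX(e)→f](T) → 3
  (π[e](ρ[v/y](T)) ⋈[e=f] γ[y; MAX(e)→f](T)) → 4

== RESULT ==
e | y | f
6 | s | 6
6 | s | 6
7 | p | 7
9 | q | 9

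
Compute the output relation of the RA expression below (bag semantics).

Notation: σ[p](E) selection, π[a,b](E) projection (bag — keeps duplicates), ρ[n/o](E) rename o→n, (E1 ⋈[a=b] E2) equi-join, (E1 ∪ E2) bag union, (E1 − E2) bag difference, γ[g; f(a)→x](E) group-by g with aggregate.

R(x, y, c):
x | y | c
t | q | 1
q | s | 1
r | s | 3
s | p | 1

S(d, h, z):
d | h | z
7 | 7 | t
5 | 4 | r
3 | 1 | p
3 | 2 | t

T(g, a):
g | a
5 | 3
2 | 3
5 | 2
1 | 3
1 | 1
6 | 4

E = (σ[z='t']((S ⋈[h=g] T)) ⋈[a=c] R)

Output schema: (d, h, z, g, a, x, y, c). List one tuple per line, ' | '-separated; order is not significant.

Stepwise |·|:
  S → 4
  T → 6
  (S ⋈[h=g] T) → 3
  σ[z='t']((S ⋈[h=g] T)) → 1
  R → 4
  (σ[z='t']((S ⋈[h=g] T)) ⋈[a=c] R) → 1

== RESULT ==
d | h | z | g | a | x | y | c
3 | 2 | t | 2 | 3 | r | s | 3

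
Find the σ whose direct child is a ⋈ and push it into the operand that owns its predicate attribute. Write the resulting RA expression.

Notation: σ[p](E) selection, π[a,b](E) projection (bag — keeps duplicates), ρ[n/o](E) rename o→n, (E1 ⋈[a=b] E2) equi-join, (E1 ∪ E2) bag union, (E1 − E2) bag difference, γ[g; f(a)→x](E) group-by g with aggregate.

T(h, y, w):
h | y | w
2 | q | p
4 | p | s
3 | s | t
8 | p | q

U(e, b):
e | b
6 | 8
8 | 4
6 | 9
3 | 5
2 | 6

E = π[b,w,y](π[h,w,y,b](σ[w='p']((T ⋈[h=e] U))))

σ filters on w, owned by the left side.
E' = π[b,w,y](π[h,w,y,b]((σ[w='p'](T) ⋈[h=e] U)))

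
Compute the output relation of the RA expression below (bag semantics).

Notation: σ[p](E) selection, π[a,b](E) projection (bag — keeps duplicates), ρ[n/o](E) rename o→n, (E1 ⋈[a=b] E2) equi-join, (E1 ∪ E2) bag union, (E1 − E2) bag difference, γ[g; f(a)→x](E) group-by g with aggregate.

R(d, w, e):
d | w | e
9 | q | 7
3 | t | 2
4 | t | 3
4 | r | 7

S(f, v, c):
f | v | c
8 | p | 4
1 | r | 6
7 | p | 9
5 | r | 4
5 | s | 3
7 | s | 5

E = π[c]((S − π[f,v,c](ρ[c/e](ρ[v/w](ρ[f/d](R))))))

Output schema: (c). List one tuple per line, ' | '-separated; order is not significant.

Subexpression sizes:
  S → 6
  R → 4
  ρ[f/d](R) → 4
  ρ[v/w](ρ[f/d](R)) → 4
  ρ[c/e](ρ[v/w](ρ[f/d](R))) → 4
  π[f,v,c](ρ[c/e](ρ[v/w](ρ[f/d](R)))) → 4
  (S − π[f,v,c](ρ[c/e](ρ[v/w](ρ[f/d](R))))) → 6
  π[c]((S − π[f,v,c](ρ[c/e](ρ[v/w](ρ[f/d](R)))))) → 6

== RESULT ==
c
3
4
4
5
6
9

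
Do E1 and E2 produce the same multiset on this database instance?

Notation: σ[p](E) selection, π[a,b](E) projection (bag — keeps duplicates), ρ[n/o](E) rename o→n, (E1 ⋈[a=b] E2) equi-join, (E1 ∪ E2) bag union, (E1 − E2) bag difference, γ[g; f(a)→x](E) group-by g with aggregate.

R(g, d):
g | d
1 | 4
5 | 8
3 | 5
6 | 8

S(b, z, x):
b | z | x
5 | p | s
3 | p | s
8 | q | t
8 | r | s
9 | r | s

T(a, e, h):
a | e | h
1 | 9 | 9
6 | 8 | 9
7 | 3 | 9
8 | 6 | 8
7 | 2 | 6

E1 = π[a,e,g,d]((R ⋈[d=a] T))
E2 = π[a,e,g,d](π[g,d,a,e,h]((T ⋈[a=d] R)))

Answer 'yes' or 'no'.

E1 subexpression sizes:
  R → 4
  T → 5
  (R ⋈[d=a] T) → 2
  π[a,e,g,d]((R ⋈[d=a] T)) → 2
E2 subexpression sizes:
  T → 5
  R → 4
  (T ⋈[a=d] R) → 2
  π[g,d,a,e,h]((T ⋈[a=d] R)) → 2
  π[a,e,g,d](π[g,d,a,e,h]((T ⋈[a=d] R))) → 2

E1 and E2 produce the same multiset:
a | e | g | d
8 | 6 | 5 | 8
8 | 6 | 6 | 8

yes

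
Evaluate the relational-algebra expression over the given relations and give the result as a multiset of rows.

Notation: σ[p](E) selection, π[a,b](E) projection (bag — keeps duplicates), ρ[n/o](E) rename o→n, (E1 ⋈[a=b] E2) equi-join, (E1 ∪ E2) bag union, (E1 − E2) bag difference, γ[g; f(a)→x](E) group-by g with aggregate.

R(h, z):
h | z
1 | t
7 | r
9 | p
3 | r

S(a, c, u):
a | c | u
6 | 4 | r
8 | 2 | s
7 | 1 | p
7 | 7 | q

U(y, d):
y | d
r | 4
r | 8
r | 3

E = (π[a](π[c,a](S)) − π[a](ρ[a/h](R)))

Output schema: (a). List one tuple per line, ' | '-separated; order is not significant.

Per-node cardinality:
  S → 4
  π[c,a](S) → 4
  π[a](π[c,a](S)) → 4
  R → 4
  ρ[a/h](R) → 4
  π[a](ρ[a/h](R)) → 4
  (π[a](π[c,a](S)) − π[a](ρ[a/h](R))) → 3

== RESULT ==
a
6
7
8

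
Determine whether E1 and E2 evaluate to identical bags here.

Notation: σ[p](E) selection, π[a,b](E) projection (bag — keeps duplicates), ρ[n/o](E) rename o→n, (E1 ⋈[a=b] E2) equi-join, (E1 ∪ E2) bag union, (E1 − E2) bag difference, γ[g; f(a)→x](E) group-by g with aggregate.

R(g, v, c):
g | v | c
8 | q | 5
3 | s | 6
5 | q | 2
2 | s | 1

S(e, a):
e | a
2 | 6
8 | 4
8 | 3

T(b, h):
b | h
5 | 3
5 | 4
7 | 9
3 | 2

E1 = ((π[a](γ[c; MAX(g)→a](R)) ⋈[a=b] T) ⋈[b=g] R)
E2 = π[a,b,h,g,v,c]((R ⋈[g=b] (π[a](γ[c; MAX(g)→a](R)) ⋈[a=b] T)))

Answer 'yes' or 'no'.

E1 per-node cardinality:
  R → 4
  γ[c; MAX(g)→a](R) → 4
  π[a](γ[c; MAX(g)→a](R)) → 4
  T → 4
  (π[a](γ[c; MAX(g)→a](R)) ⋈[a=b] T) → 3
  R → 4
  ((π[a](γ[c; MAX(g)→a](R)) ⋈[a=b] T) ⋈[b=g] R) → 3
E2 per-node cardinality:
  R → 4
  R → 4
  γ[c; MAX(g)→a](R) → 4
  π[a](γ[c; MAX(g)→a](R)) → 4
  T → 4
  (π[a](γ[c; MAX(g)→a](R)) ⋈[a=b] T) → 3
  (R ⋈[g=b] (π[a](γ[c; MAX(g)→a](R)) ⋈[a=b] T)) → 3
  π[a,b,h,g,v,c]((R ⋈[g=b] (π[a](γ[c; MAX(g)→a](R)) ⋈[a=b] T))) → 3

E1 and E2 produce the same multiset:
a | b | h | g | v | c
3 | 3 | 2 | 3 | s | 6
5 | 5 | 3 | 5 | q | 2
5 | 5 | 4 | 5 | q | 2

yes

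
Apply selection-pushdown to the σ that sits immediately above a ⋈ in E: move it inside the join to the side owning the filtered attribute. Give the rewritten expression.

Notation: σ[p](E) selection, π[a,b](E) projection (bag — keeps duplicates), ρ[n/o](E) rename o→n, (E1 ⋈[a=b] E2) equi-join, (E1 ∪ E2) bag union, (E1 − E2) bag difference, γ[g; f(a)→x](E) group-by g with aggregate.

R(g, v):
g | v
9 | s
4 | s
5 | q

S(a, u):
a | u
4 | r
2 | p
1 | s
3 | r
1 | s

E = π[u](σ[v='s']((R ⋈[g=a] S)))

σ filters on v, owned by the left side.
E' = π[u]((σ[v='s'](R) ⋈[g=a] S))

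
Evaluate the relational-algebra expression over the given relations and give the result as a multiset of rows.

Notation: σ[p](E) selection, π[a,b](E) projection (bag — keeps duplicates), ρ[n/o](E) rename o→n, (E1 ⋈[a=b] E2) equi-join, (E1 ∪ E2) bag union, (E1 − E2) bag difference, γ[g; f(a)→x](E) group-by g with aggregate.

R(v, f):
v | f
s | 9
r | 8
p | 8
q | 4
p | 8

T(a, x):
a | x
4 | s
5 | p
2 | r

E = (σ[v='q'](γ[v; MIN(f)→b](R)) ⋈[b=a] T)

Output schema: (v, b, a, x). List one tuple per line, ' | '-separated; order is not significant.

Per-node cardinality:
  R → 5
  γ[v; MIN(f)→b](R) → 4
  σ[v='q'](γ[v; MIN(f)→b](R)) → 1
  T → 3
  (σ[v='q'](γ[v; MIN(f)→b](R)) ⋈[b=a] T) → 1

== RESULT ==
v | b | a | x
q | 4 | 4 | s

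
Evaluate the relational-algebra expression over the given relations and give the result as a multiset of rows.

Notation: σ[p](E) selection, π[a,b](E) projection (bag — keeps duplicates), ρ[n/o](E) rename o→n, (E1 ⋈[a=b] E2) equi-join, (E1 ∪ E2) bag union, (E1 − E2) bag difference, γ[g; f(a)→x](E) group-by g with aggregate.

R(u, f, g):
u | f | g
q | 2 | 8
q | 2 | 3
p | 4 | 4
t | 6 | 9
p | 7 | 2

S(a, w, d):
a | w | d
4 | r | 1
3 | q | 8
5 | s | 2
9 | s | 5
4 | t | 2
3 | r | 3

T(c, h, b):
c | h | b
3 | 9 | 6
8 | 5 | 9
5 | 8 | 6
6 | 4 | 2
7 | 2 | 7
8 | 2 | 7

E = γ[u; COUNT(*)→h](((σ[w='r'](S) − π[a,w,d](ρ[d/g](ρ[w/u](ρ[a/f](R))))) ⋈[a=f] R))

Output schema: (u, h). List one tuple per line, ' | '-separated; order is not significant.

Stepwise |·|:
  S → 6
  σ[w='r'](S) → 2
  R → 5
  ρ[a/f](R) → 5
  ρ[w/u](ρ[a/f](R)) → 5
  ρ[d/g](ρ[w/u](ρ[a/f](R))) → 5
  π[a,w,d](ρ[d/g](ρ[w/u](ρ[a/f](R)))) → 5
  (σ[w='r'](S) − π[a,w,d](ρ[d/g](ρ[w/u](ρ[a/f](R))))) → 2
  R → 5
  ((σ[w='r'](S) − π[a,w,d](ρ[d/g](ρ[w/u](ρ[a/f](R))))) ⋈[a=f] R) → 1
  γ[u; COUNT(*)→h](((σ[w='r'](S) − π[a,w,d](ρ[d/g](ρ[w/u](ρ[a/f](R))))) ⋈[a=f] R)) → 1

== RESULT ==
u | h
p | 1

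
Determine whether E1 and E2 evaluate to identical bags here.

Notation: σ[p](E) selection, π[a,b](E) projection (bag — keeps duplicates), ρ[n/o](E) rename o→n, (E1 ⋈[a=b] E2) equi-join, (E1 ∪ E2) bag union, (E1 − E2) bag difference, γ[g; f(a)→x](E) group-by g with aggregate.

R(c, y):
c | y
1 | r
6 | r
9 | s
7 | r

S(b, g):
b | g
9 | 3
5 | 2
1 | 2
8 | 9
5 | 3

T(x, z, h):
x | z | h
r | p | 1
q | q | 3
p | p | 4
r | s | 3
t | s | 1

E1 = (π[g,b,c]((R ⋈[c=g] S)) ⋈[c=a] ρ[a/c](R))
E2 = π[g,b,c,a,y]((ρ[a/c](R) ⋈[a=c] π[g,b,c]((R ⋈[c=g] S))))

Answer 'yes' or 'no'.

E1 per-node cardinality:
  R → 4
  S → 5
  (R ⋈[c=g] S) → 1
  π[g,b,c]((R ⋈[c=g] S)) → 1
  R → 4
  ρ[a/c](R) → 4
  (π[g,b,c]((R ⋈[c=g] S)) ⋈[c=a] ρ[a/c](R)) → 1
E2 per-node cardinality:
  R → 4
  ρ[a/c](R) → 4
  R → 4
  S → 5
  (R ⋈[c=g] S) → 1
  π[g,b,c]((R ⋈[c=g] S)) → 1
  (ρ[a/c](R) ⋈[a=c] π[g,b,c]((R ⋈[c=g] S))) → 1
  π[g,b,c,a,y]((ρ[a/c](R) ⋈[a=c] π[g,b,c]((R ⋈[c=g] S)))) → 1

E1 and E2 produce the same multiset:
g | b | c | a | y
9 | 8 | 9 | 9 | s

yes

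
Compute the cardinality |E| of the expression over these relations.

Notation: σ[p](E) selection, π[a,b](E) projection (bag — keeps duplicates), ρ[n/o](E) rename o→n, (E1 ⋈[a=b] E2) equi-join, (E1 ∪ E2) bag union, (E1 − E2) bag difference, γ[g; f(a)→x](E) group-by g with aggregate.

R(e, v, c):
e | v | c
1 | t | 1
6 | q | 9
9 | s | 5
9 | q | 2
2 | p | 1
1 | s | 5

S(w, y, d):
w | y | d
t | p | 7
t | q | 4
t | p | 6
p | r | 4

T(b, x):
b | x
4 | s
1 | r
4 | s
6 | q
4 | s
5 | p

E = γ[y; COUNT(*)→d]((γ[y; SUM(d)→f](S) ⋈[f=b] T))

Subexpression sizes:
  S → 4
  γ[y; SUM(d)→f](S) → 3
  T → 6
  (γ[y; SUM(d)→f](S) ⋈[f=b] T) → 6
  γ[y; COUNT(*)→d]((γ[y; SUM(d)→f](S) ⋈[f=b] T)) → 2

|E| = 2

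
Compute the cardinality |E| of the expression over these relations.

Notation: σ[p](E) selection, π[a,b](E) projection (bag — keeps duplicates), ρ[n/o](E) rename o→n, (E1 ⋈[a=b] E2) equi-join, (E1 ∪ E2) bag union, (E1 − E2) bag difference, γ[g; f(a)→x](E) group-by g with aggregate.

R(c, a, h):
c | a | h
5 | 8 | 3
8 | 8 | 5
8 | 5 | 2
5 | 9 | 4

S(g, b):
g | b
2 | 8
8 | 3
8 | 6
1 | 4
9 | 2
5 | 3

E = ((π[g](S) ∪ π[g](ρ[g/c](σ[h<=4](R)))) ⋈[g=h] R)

Subexpression sizes:
  S → 6
  π[g](S) → 6
  R → 4
  σ[h<=4](R) → 3
  ρ[g/c](σ[h<=4](R)) → 3
  π[g](ρ[g/c](σ[h<=4](R))) → 3
  (π[g](S) ∪ π[g](ρ[g/c](σ[h<=4](R)))) → 9
  R → 4
  ((π[g](S) ∪ π[g](ρ[g/c](σ[h<=4](R)))) ⋈[g=h] R) → 4

|E| = 4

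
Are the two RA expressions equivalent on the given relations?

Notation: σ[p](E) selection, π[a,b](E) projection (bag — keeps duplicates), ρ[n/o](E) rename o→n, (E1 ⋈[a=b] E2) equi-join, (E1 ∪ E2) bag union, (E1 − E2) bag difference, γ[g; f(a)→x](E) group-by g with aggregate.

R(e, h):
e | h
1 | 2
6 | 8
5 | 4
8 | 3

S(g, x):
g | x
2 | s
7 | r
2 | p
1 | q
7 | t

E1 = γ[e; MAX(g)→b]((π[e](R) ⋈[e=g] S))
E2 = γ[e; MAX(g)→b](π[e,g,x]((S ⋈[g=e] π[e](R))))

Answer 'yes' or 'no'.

E1 subexpression sizes:
  R → 4
  π[e](R) → 4
  S → 5
  (π[e](R) ⋈[e=g] S) → 1
  γ[e; MAX(g)→b]((π[e](R) ⋈[e=g] S)) → 1
E2 subexpression sizes:
  S → 5
  R → 4
  π[e](R) → 4
  (S ⋈[g=e] π[e](R)) → 1
  π[e,g,x]((S ⋈[g=e] π[e](R))) → 1
  γ[e; MAX(g)→b](π[e,g,x]((S ⋈[g=e] π[e](R)))) → 1

E1 and E2 produce the same multiset:
e | b
1 | 1

yes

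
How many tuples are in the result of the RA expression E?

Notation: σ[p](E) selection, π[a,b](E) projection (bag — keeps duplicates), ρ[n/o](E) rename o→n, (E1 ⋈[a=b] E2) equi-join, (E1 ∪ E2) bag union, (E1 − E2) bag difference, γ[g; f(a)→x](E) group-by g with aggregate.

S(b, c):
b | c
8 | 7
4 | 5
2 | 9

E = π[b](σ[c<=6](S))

Stepwise |·|:
  S → 3
  σ[c<=6](S) → 1
  π[b](σ[c<=6](S)) → 1

|E| = 1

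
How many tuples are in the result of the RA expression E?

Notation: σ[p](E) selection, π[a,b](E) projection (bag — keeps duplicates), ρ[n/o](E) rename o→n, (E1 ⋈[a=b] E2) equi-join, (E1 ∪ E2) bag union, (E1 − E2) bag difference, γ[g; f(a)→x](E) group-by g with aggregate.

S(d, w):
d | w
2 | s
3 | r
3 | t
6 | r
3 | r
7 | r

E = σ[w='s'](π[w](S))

Row counts bottom-up:
  S → 6
  π[w](S) → 6
  σ[w='s'](π[w](S)) → 1

|E| = 1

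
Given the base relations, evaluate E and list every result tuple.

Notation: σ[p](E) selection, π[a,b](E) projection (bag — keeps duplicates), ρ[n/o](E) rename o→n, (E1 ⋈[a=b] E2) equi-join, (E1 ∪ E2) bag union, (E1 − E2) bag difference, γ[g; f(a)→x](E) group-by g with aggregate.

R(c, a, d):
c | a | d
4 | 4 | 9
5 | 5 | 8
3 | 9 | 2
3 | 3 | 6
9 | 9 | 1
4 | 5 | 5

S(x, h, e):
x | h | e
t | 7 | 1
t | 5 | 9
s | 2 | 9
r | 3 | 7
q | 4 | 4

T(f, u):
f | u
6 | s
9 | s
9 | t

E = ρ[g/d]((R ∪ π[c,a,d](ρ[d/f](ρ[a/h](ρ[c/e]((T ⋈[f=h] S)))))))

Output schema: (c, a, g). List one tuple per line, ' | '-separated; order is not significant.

Subexpression sizes:
  R → 6
  T → 3
  S → 5
  (T ⋈[f=h] S) → 0
  ρ[c/e]((T ⋈[f=h] S)) → 0
  ρ[a/h](ρ[c/e]((T ⋈[f=h] S))) → 0
  ρ[d/f](ρ[a/h](ρ[c/e]((T ⋈[f=h] S)))) → 0
  π[c,a,d](ρ[d/f](ρ[a/h](ρ[c/e]((T ⋈[f=h] S))))) → 0
  (R ∪ π[c,a,d](ρ[d/f](ρ[a/h](ρ[c/e]((T ⋈[f=h] S)))))) → 6
  ρ[g/d]((R ∪ π[c,a,d](ρ[d/f](ρ[a/h](ρ[c/e]((T ⋈[f=h] S))))))) → 6

== RESULT ==
c | a | g
3 | 3 | 6
3 | 9 | 2
4 | 4 | 9
4 | 5 | 5
5 | 5 | 8
9 | 9 | 1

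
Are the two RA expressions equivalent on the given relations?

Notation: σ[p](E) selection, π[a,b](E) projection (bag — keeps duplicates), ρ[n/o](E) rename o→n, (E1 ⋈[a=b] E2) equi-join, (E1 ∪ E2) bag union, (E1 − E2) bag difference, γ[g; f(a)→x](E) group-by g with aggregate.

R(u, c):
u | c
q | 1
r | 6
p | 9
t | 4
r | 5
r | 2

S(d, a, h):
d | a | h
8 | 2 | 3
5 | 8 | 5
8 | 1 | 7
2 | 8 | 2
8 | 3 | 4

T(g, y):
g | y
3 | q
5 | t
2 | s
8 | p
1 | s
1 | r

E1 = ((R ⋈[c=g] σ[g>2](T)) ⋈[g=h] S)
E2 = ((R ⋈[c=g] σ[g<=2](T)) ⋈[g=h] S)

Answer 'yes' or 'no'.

E1 per-node cardinality:
  R → 6
  T → 6
  σ[g>2](T) → 3
  (R ⋈[c=g] σ[g>2](T)) → 1
  S → 5
  ((R ⋈[c=g] σ[g>2](T)) ⋈[g=h] S) → 1
E2 per-node cardinality:
  R → 6
  T → 6
  σ[g<=2](T) → 3
  (R ⋈[c=g] σ[g<=2](T)) → 3
  S → 5
  ((R ⋈[c=g] σ[g<=2](T)) ⋈[g=h] S) → 1

E1 result:
u | c | g | y | d | a | h
r | 5 | 5 | t | 5 | 8 | 5
E2 result:
u | c | g | y | d | a | h
r | 2 | 2 | s | 2 | 8 | 2
Witness: ('r', 2, 2, 's', 2, 8, 2) appears 0× in E1 but 1× in E2.

no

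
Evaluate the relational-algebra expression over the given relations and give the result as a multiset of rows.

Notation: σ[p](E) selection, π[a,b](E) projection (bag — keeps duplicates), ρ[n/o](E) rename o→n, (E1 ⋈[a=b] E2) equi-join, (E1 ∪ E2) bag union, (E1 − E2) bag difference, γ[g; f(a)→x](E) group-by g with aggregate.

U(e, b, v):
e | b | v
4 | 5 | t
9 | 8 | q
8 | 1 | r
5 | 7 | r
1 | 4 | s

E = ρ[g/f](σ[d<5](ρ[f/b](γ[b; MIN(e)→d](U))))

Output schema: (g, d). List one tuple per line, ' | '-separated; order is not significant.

Subexpression sizes:
  U → 5
  γ[b; MIN(e)→d](U) → 5
  ρ[f/b](γ[b; MIN(e)→d](U)) → 5
  σ[d<5](ρ[f/b](γ[b; MIN(e)→d](U))) → 2
  ρ[g/f](σ[d<5](ρ[f/b](γ[b; MIN(e)→d](U)))) → 2

== RESULT ==
g | d
4 | 1
5 | 4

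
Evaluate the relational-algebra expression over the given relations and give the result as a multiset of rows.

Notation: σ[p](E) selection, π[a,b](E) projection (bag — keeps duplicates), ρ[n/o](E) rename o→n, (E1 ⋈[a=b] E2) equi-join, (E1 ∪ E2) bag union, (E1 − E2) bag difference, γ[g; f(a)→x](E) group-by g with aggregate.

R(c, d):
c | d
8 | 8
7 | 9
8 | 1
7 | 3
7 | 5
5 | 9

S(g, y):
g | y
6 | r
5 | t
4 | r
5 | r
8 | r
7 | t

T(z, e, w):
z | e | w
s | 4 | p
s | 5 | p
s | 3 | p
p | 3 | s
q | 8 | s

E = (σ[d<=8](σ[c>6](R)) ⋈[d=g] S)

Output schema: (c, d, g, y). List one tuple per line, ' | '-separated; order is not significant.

Subexpression sizes:
  R → 6
  σ[c>6](R) → 5
  σ[d<=8](σ[c>6](R)) → 4
  S → 6
  (σ[d<=8](σ[c>6](R)) ⋈[d=g] S) → 3

== RESULT ==
c | d | g | y
7 | 5 | 5 | r
7 | 5 | 5 | t
8 | 8 | 8 | r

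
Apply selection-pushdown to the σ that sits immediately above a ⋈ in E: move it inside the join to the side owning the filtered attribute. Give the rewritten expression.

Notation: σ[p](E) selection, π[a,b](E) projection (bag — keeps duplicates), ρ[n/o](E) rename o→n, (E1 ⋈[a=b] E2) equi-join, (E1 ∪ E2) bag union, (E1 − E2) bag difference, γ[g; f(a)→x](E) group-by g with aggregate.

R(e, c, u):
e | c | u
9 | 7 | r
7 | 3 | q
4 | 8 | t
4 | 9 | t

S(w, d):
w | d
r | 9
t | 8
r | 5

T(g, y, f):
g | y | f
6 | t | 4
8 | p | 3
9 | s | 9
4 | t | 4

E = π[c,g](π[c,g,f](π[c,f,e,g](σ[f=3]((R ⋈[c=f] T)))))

σ filters on f, owned by the right side.
E' = π[c,g](π[c,g,f](π[c,f,e,g]((R ⋈[c=f] σ[f=3](T)))))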